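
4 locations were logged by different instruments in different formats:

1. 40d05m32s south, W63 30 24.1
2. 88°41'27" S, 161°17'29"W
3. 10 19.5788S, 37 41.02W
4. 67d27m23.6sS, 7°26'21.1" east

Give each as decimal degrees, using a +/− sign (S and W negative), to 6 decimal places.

1. -40.092222, -63.506694
2. -88.690833, -161.291389
3. -10.326313, -37.683667
4. -67.456556, 7.439194

Point 1:
  φ: 5′ + 32″ = 5.53333′; 40 + 5.53333/60 = 40.0922222
  S → negative
  Longitude: 63 + 30/60 + 24.1/3600 = 63.5066944
  hemisphere W, so the sign is −
Point 2:
  Lat: 88° + 41/60 + 27/3600 = 88 + 0.683333 + 0.007500 = 88.6908333
  hemisphere S, so the sign is −
  Longitude: 17′ + 29″ = 17.48333′; 161 + 17.48333/60 = 161.2913889
  hemisphere W, so the sign is −
Point 3:
  φ: 19.5788′ = 0.326313°; total 10.3263133
  hemisphere S, so the sign is −
  Lon: 41.02′ = 0.683667°; total 37.6836667
  hemisphere W, so the sign is −
Point 4:
  φ: 67° + 27/60 + 23.6/3600 = 67 + 0.450000 + 0.006556 = 67.4565556
  hemisphere S, so the sign is −
  Lon: 26′ + 21.1″ = 26.35167′; 7 + 26.35167/60 = 7.4391944
  E ⇒ keep positive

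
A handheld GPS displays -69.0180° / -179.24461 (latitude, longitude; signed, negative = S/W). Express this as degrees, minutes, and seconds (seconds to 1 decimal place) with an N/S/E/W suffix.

Latitude is negative → S; |value| = 69.018000
φ: whole degrees 69; 1.08000′ → 1′ and 4.800″
Longitude is negative → W; |value| = 179.244610
Lon: 0.244610° → 14.67660′; 0.67660 × 60 = 40.596″

69°01′4.8″ S, 179°14′40.6″ W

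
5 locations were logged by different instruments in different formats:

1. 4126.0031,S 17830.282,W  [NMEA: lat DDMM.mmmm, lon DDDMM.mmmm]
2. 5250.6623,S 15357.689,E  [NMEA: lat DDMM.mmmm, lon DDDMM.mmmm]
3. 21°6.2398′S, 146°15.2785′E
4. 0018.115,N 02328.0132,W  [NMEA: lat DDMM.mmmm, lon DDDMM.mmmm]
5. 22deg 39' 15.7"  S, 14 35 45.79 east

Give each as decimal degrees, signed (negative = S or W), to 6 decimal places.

Point 1:
  Latitude: split at 2 digits → 41° and 26.0031′; 41 + 26.0031/60 = 41.4333850
  S ⇒ negate
  Longitude: degrees = first 3 digits = 178, minutes = 30.282; 178 + 30.282/60 = 178.5047000
  W ⇒ negate
Point 2:
  Latitude: degrees = first 2 digits = 52, minutes = 50.6623; 52 + 50.6623/60 = 52.8443717
  S ⇒ negate
  Longitude: degrees = first 3 digits = 153, minutes = 57.689; 153 + 57.689/60 = 153.9614833
  E → positive
Point 3:
  Lat: 6.2398′ = 0.103997°; total 21.1039967
  hemisphere S, so the sign is −
  Lon: 146 + 15.2785/60 = 146.2546417
  E ⇒ keep positive
Point 4:
  Lat: split at 2 digits → 00° and 18.115′; 0 + 18.115/60 = 0.3019167
  N ⇒ keep positive
  λ: degrees = first 3 digits = 23, minutes = 28.0132; 23 + 28.0132/60 = 23.4668867
  hemisphere W, so the sign is −
Point 5:
  φ: 22° + 39/60 + 15.7/3600 = 22 + 0.650000 + 0.004361 = 22.6543611
  S ⇒ negate
  λ: 14 + 35/60 + 45.79/3600 = 14.5960528
  E → positive

1. -41.433385, -178.504700
2. -52.844372, 153.961483
3. -21.103997, 146.254642
4. 0.301917, -23.466887
5. -22.654361, 14.596053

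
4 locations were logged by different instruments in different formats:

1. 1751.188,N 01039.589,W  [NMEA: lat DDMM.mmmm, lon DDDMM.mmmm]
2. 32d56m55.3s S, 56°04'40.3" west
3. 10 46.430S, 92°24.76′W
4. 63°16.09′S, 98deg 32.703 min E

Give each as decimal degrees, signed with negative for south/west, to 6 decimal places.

1. 17.853133, -10.659817
2. -32.948694, -56.077861
3. -10.773833, -92.412667
4. -63.268167, 98.545050

Point 1:
  φ: split at 2 digits → 17° and 51.188′; 17 + 51.188/60 = 17.8531333
  N ⇒ keep positive
  λ: degrees = first 3 digits = 10, minutes = 39.589; 10 + 39.589/60 = 10.6598167
  hemisphere W, so the sign is −
Point 2:
  φ: 32 + 56/60 + 55.3/3600 = 32.9486944
  S ⇒ negate
  λ: 4′ + 40.3″ = 4.67167′; 56 + 4.67167/60 = 56.0778611
  W ⇒ negate
Point 3:
  Lat: 10 + 46.43/60 = 10.7738333
  S → negative
  Longitude: 92 + 24.76/60 = 92.4126667
  W ⇒ negate
Point 4:
  φ: 63 + 16.09/60 = 63.2681667
  hemisphere S, so the sign is −
  Lon: 32.703′ = 0.545050°; total 98.5450500
  E → positive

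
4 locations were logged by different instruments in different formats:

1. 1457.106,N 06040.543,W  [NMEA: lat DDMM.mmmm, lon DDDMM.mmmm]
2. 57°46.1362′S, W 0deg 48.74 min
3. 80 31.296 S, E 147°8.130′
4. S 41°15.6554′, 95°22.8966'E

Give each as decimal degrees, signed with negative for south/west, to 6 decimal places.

1. 14.951767, -60.675717
2. -57.768937, -0.812333
3. -80.521600, 147.135500
4. -41.260923, 95.381610

Point 1:
  Latitude: degrees = first 2 digits = 14, minutes = 57.106; 14 + 57.106/60 = 14.9517667
  N ⇒ keep positive
  λ: split at 3 digits → 060° and 40.543′; 60 + 40.543/60 = 60.6757167
  W → negative
Point 2:
  Latitude: 46.1362′ = 0.768937°; total 57.7689367
  hemisphere S, so the sign is −
  Lon: 0 + 48.74/60 = 0.8123333
  W → negative
Point 3:
  Latitude: 31.296′ = 0.521600°; total 80.5216000
  S → negative
  λ: 8.13′ = 0.135500°; total 147.1355000
  E ⇒ keep positive
Point 4:
  φ: 41 + 15.6554/60 = 41.2609233
  hemisphere S, so the sign is −
  Longitude: 22.8966′ = 0.381610°; total 95.3816100
  E → positive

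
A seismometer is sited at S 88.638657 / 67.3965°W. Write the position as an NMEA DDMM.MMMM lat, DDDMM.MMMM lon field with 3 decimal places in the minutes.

8838.319,S / 06723.790,W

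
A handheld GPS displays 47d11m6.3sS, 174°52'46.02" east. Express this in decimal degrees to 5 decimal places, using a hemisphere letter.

47.18508° S, 174.87945° E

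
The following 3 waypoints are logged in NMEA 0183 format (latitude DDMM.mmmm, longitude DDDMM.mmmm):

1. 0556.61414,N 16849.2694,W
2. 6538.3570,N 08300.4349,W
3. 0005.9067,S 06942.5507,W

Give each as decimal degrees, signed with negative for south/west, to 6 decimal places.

1. 5.943569, -168.821157
2. 65.639283, -83.007248
3. -0.098445, -69.709178

Point 1:
  φ: split at 2 digits → 05° and 56.61414′; 5 + 56.61414/60 = 5.9435690
  N ⇒ keep positive
  Longitude: split at 3 digits → 168° and 49.2694′; 168 + 49.2694/60 = 168.8211567
  W → negative
Point 2:
  Latitude: split at 2 digits → 65° and 38.357′; 65 + 38.357/60 = 65.6392833
  N → positive
  λ: degrees = first 3 digits = 83, minutes = 0.4349; 83 + 0.4349/60 = 83.0072483
  hemisphere W, so the sign is −
Point 3:
  Latitude: split at 2 digits → 00° and 5.9067′; 0 + 5.9067/60 = 0.0984450
  S → negative
  Lon: split at 3 digits → 069° and 42.5507′; 69 + 42.5507/60 = 69.7091783
  W → negative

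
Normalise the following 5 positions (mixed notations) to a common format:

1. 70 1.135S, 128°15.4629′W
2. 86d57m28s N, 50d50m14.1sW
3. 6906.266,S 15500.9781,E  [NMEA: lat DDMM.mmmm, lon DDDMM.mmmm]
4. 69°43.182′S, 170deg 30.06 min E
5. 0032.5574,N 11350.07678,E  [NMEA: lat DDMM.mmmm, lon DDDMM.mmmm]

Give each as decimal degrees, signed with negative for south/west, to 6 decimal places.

Point 1:
  Latitude: 70 + 1.135/60 = 70.0189167
  hemisphere S, so the sign is −
  Longitude: 15.4629′ = 0.257715°; total 128.2577150
  hemisphere W, so the sign is −
Point 2:
  Latitude: 86 + 57/60 + 28/3600 = 86.9577778
  N ⇒ keep positive
  Lon: 50′ + 14.1″ = 50.23500′; 50 + 50.23500/60 = 50.8372500
  W ⇒ negate
Point 3:
  Latitude: split at 2 digits → 69° and 6.266′; 69 + 6.266/60 = 69.1044333
  hemisphere S, so the sign is −
  Longitude: degrees = first 3 digits = 155, minutes = 0.9781; 155 + 0.9781/60 = 155.0163017
  E → positive
Point 4:
  Lat: 69 + 43.182/60 = 69.7197000
  hemisphere S, so the sign is −
  λ: 170 + 30.06/60 = 170.5010000
  E ⇒ keep positive
Point 5:
  Latitude: degrees = first 2 digits = 0, minutes = 32.5574; 0 + 32.5574/60 = 0.5426233
  N ⇒ keep positive
  Lon: degrees = first 3 digits = 113, minutes = 50.07678; 113 + 50.07678/60 = 113.8346130
  E ⇒ keep positive

1. -70.018917, -128.257715
2. 86.957778, -50.837250
3. -69.104433, 155.016302
4. -69.719700, 170.501000
5. 0.542623, 113.834613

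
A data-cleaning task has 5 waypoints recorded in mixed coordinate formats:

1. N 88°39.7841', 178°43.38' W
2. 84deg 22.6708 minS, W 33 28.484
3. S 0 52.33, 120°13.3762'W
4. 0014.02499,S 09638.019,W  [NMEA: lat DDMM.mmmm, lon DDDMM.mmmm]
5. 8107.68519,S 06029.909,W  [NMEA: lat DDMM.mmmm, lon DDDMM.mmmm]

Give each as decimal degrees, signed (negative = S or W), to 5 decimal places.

Point 1:
  Lat: 39.7841′ = 0.663068°; total 88.663068
  N → positive
  Longitude: 43.38′ = 0.723000°; total 178.723000
  hemisphere W, so the sign is −
Point 2:
  Lat: 84 + 22.6708/60 = 84.377847
  hemisphere S, so the sign is −
  Longitude: 28.484′ = 0.474733°; total 33.474733
  W → negative
Point 3:
  Lat: 0 + 52.33/60 = 0.872167
  S ⇒ negate
  λ: 120 + 13.3762/60 = 120.222937
  hemisphere W, so the sign is −
Point 4:
  Latitude: split at 2 digits → 00° and 14.02499′; 0 + 14.02499/60 = 0.233750
  S ⇒ negate
  λ: degrees = first 3 digits = 96, minutes = 38.019; 96 + 38.019/60 = 96.633650
  W → negative
Point 5:
  Latitude: split at 2 digits → 81° and 7.68519′; 81 + 7.68519/60 = 81.128087
  S → negative
  λ: degrees = first 3 digits = 60, minutes = 29.909; 60 + 29.909/60 = 60.498483
  W → negative

1. 88.66307, -178.72300
2. -84.37785, -33.47473
3. -0.87217, -120.22294
4. -0.23375, -96.63365
5. -81.12809, -60.49848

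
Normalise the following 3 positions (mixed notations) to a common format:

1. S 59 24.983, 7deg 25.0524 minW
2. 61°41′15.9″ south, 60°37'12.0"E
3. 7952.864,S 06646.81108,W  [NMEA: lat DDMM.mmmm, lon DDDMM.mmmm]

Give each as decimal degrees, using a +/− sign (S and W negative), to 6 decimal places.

1. -59.416383, -7.417540
2. -61.687750, 60.620000
3. -79.881067, -66.780185

Point 1:
  Latitude: 59 + 24.983/60 = 59.4163833
  hemisphere S, so the sign is −
  Longitude: 7 + 25.0524/60 = 7.4175400
  W ⇒ negate
Point 2:
  Lat: 41′ + 15.9″ = 41.26500′; 61 + 41.26500/60 = 61.6877500
  S → negative
  Longitude: 60 + 37/60 + 12/3600 = 60.6200000
  E → positive
Point 3:
  φ: degrees = first 2 digits = 79, minutes = 52.864; 79 + 52.864/60 = 79.8810667
  S → negative
  Longitude: degrees = first 3 digits = 66, minutes = 46.81108; 66 + 46.81108/60 = 66.7801847
  W ⇒ negate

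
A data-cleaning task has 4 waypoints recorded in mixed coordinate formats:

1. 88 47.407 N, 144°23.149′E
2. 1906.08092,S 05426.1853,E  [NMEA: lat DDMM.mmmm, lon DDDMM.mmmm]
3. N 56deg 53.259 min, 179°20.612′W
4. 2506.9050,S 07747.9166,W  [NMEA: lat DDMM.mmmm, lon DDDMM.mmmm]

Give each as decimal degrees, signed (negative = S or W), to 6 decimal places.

Point 1:
  Lat: 88 + 47.407/60 = 88.7901167
  N → positive
  Longitude: 144 + 23.149/60 = 144.3858167
  E → positive
Point 2:
  Lat: degrees = first 2 digits = 19, minutes = 6.08092; 19 + 6.08092/60 = 19.1013487
  S → negative
  Longitude: degrees = first 3 digits = 54, minutes = 26.1853; 54 + 26.1853/60 = 54.4364217
  E ⇒ keep positive
Point 3:
  Lat: 56 + 53.259/60 = 56.8876500
  N → positive
  Longitude: 20.612′ = 0.343533°; total 179.3435333
  W ⇒ negate
Point 4:
  Lat: split at 2 digits → 25° and 6.905′; 25 + 6.905/60 = 25.1150833
  S ⇒ negate
  Lon: split at 3 digits → 077° and 47.9166′; 77 + 47.9166/60 = 77.7986100
  hemisphere W, so the sign is −

1. 88.790117, 144.385817
2. -19.101349, 54.436422
3. 56.887650, -179.343533
4. -25.115083, -77.798610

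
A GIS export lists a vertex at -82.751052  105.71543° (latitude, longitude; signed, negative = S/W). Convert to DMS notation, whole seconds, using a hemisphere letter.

Latitude is negative → S; |value| = 82.751052
Lat: 0.751052 × 60 = 45.06312′ → 45′, remainder × 60 = 3.79″
Lon: 0.715430 × 60 = 42.92580′ → 42′, remainder × 60 = 55.55″

82°45′4″ S, 105°42′56″ E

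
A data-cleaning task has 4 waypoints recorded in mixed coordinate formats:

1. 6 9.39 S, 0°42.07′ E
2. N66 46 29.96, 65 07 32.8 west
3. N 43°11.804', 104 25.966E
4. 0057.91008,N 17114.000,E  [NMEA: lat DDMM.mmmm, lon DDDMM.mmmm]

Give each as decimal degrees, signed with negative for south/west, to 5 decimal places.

Point 1:
  φ: 9.39′ = 0.156500°; total 6.156500
  hemisphere S, so the sign is −
  Longitude: 42.07′ = 0.701167°; total 0.701167
  E ⇒ keep positive
Point 2:
  φ: 46′ + 29.96″ = 46.49933′; 66 + 46.49933/60 = 66.774989
  N → positive
  λ: 7′ + 32.8″ = 7.54667′; 65 + 7.54667/60 = 65.125778
  W → negative
Point 3:
  Lat: 43 + 11.804/60 = 43.196733
  N → positive
  λ: 104 + 25.966/60 = 104.432767
  E → positive
Point 4:
  Lat: split at 2 digits → 00° and 57.91008′; 0 + 57.91008/60 = 0.965168
  N → positive
  λ: split at 3 digits → 171° and 14′; 171 + 14/60 = 171.233333
  E → positive

1. -6.15650, 0.70117
2. 66.77499, -65.12578
3. 43.19673, 104.43277
4. 0.96517, 171.23333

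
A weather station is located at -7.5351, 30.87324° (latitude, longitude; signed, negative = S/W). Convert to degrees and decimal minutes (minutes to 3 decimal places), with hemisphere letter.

7° 32.106′ S, 30° 52.394′ E

Latitude is negative → S; |value| = 7.535100
φ: minutes = (7.535100 − 7) × 60 = 32.10600
Lon: 30° + 0.873240 × 60 = 30° 52.39440′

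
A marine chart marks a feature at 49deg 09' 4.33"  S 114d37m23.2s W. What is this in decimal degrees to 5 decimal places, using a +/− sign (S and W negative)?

Lat: 49 + 9/60 + 4.33/3600 = 49.151203
S ⇒ negate
Lon: 114 + 37/60 + 23.2/3600 = 114.623111
W → negative

-49.15120, -114.62311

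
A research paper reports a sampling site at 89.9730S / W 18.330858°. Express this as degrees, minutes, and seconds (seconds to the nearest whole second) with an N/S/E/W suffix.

φ: 0.973000° → 58.38000′; 0.38000 × 60 = 22.80″
Lon: whole degrees 18; 19.85148′ → 19′ and 51.09″

89°58′23″ S, 18°19′51″ W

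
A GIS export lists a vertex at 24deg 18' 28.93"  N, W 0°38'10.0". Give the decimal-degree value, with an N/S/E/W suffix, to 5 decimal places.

φ: 24° + 18/60 + 28.93/3600 = 24 + 0.300000 + 0.008036 = 24.308036
λ: 0 + 38/60 + 10/3600 = 0.636111

24.30804° N, 0.63611° W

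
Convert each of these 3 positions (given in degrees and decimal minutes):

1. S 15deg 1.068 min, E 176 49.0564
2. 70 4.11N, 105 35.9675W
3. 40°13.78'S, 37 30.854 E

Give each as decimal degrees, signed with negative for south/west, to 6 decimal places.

Point 1:
  φ: 1.068′ = 0.017800°; total 15.0178000
  S → negative
  Longitude: 49.0564′ = 0.817607°; total 176.8176067
  E → positive
Point 2:
  Lat: 4.11′ = 0.068500°; total 70.0685000
  N ⇒ keep positive
  Longitude: 35.9675′ = 0.599458°; total 105.5994583
  hemisphere W, so the sign is −
Point 3:
  Lat: 13.78′ = 0.229667°; total 40.2296667
  S ⇒ negate
  Lon: 37 + 30.854/60 = 37.5142333
  E → positive

1. -15.017800, 176.817607
2. 70.068500, -105.599458
3. -40.229667, 37.514233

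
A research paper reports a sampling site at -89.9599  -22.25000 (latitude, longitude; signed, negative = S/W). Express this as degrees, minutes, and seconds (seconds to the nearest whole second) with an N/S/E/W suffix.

89°57′36″ S, 22°15′0″ W

Latitude is negative → S; |value| = 89.959900
φ: whole degrees 89; 57.59400′ → 57′ and 35.64″
Longitude is negative → W; |value| = 22.250000
Lon: whole degrees 22; 15.00000′ → 15′ and 0.00″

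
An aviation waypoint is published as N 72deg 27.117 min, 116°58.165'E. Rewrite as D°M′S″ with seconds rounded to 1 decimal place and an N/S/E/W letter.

72°27′7.0″ N, 116°58′9.9″ E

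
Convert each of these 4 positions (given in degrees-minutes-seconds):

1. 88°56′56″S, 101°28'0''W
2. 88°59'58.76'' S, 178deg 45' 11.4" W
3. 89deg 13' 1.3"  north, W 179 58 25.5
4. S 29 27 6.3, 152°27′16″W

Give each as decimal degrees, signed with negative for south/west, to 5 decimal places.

1. -88.94889, -101.46667
2. -88.99966, -178.75317
3. 89.21703, -179.97375
4. -29.45175, -152.45444

Point 1:
  φ: 56′ + 56″ = 56.93333′; 88 + 56.93333/60 = 88.948889
  S → negative
  λ: 101° + 28/60 + 0/3600 = 101 + 0.466667 + 0.000000 = 101.466667
  W ⇒ negate
Point 2:
  φ: 88° + 59/60 + 58.76/3600 = 88 + 0.983333 + 0.016322 = 88.999656
  S → negative
  Longitude: 178 + 45/60 + 11.4/3600 = 178.753167
  W → negative
Point 3:
  Lat: 89 + 13/60 + 1.3/3600 = 89.217028
  N ⇒ keep positive
  Longitude: 179 + 58/60 + 25.5/3600 = 179.973750
  hemisphere W, so the sign is −
Point 4:
  φ: 27′ + 6.3″ = 27.10500′; 29 + 27.10500/60 = 29.451750
  hemisphere S, so the sign is −
  Lon: 152° + 27/60 + 16/3600 = 152 + 0.450000 + 0.004444 = 152.454444
  W → negative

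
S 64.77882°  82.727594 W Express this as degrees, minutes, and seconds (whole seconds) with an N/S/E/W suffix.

64°46′44″ S, 82°43′39″ W

φ: 0.778820° → 46.72920′; 0.72920 × 60 = 43.75″
Lon: 0.727594 × 60 = 43.65564′ → 43′, remainder × 60 = 39.34″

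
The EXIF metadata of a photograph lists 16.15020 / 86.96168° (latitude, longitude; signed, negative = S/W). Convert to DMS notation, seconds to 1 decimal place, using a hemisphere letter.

16°09′0.7″ N, 86°57′42.0″ E

Latitude: 0.150200° → 9.01200′; 0.01200 × 60 = 0.720″
λ: 0.961680° → 57.70080′; 0.70080 × 60 = 42.048″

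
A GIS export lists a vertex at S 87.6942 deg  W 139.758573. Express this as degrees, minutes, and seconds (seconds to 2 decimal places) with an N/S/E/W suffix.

87°41′39.12″ S, 139°45′30.86″ W

φ: 0.694200° → 41.65200′; 0.65200 × 60 = 39.1200″
λ: 0.758573 × 60 = 45.51438′ → 45′, remainder × 60 = 30.8628″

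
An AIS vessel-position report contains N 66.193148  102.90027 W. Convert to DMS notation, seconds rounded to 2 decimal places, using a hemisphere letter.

Lat: 0.193148 × 60 = 11.58888′ → 11′, remainder × 60 = 35.3328″
Longitude: 0.900270 × 60 = 54.01620′ → 54′, remainder × 60 = 0.9720″

66°11′35.33″ N, 102°54′0.97″ W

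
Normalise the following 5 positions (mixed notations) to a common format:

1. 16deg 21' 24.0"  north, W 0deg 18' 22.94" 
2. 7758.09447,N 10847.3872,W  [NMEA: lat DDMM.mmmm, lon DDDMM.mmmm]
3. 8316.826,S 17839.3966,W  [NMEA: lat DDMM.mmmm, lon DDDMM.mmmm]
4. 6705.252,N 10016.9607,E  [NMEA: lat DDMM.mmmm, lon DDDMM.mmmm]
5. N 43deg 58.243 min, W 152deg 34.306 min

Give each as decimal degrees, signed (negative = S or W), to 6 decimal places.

Point 1:
  φ: 16 + 21/60 + 24/3600 = 16.3566667
  N → positive
  λ: 18′ + 22.94″ = 18.38233′; 0 + 18.38233/60 = 0.3063722
  W ⇒ negate
Point 2:
  Lat: degrees = first 2 digits = 77, minutes = 58.09447; 77 + 58.09447/60 = 77.9682412
  N → positive
  Longitude: degrees = first 3 digits = 108, minutes = 47.3872; 108 + 47.3872/60 = 108.7897867
  W → negative
Point 3:
  Lat: degrees = first 2 digits = 83, minutes = 16.826; 83 + 16.826/60 = 83.2804333
  S → negative
  Lon: split at 3 digits → 178° and 39.3966′; 178 + 39.3966/60 = 178.6566100
  W ⇒ negate
Point 4:
  Latitude: split at 2 digits → 67° and 5.252′; 67 + 5.252/60 = 67.0875333
  N ⇒ keep positive
  Lon: degrees = first 3 digits = 100, minutes = 16.9607; 100 + 16.9607/60 = 100.2826783
  E → positive
Point 5:
  φ: 43 + 58.243/60 = 43.9707167
  N ⇒ keep positive
  λ: 34.306′ = 0.571767°; total 152.5717667
  W → negative

1. 16.356667, -0.306372
2. 77.968241, -108.789787
3. -83.280433, -178.656610
4. 67.087533, 100.282678
5. 43.970717, -152.571767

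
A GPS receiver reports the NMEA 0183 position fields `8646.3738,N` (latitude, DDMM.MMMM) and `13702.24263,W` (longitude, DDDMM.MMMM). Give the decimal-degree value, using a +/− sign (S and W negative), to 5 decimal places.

Latitude: degrees = first 2 digits = 86, minutes = 46.3738; 86 + 46.3738/60 = 86.772897
N → positive
λ: split at 3 digits → 137° and 2.24263′; 137 + 2.24263/60 = 137.037377
W → negative

86.77290, -137.03738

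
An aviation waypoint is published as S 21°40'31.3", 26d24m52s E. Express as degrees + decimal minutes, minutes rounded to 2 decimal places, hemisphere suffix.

21° 40.52′ S, 26° 24.87′ E

Latitude: seconds/60 = 0.52167; minutes = 40 + 0.52167 = 40.5217
λ: seconds/60 = 0.86667; minutes = 24 + 0.86667 = 24.8667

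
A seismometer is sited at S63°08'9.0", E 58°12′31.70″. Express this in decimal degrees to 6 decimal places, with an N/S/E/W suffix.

63.135833° S, 58.208806° E

Latitude: 8′ + 9″ = 8.15000′; 63 + 8.15000/60 = 63.1358333
Lon: 12′ + 31.7″ = 12.52833′; 58 + 12.52833/60 = 58.2088056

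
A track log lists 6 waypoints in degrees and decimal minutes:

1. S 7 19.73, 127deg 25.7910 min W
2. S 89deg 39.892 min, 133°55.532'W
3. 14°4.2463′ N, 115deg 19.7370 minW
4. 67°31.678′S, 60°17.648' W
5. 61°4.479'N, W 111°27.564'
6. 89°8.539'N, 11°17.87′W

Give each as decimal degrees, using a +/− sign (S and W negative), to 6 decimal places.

1. -7.328833, -127.429850
2. -89.664867, -133.925533
3. 14.070772, -115.328950
4. -67.527967, -60.294133
5. 61.074650, -111.459400
6. 89.142317, -11.297833

Point 1:
  φ: 7 + 19.73/60 = 7.3288333
  S → negative
  Lon: 127 + 25.791/60 = 127.4298500
  W → negative
Point 2:
  Lat: 89 + 39.892/60 = 89.6648667
  S ⇒ negate
  λ: 55.532′ = 0.925533°; total 133.9255333
  W → negative
Point 3:
  Lat: 4.2463′ = 0.070772°; total 14.0707717
  N → positive
  Longitude: 115 + 19.737/60 = 115.3289500
  W → negative
Point 4:
  Latitude: 67 + 31.678/60 = 67.5279667
  S ⇒ negate
  λ: 60 + 17.648/60 = 60.2941333
  W → negative
Point 5:
  Latitude: 61 + 4.479/60 = 61.0746500
  N → positive
  λ: 111 + 27.564/60 = 111.4594000
  hemisphere W, so the sign is −
Point 6:
  φ: 89 + 8.539/60 = 89.1423167
  N → positive
  λ: 11 + 17.87/60 = 11.2978333
  W ⇒ negate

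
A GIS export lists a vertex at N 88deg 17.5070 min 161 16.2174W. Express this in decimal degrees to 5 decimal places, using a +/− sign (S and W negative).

φ: 17.507′ = 0.291783°; total 88.291783
N → positive
Lon: 161 + 16.2174/60 = 161.270290
hemisphere W, so the sign is −

88.29178, -161.27029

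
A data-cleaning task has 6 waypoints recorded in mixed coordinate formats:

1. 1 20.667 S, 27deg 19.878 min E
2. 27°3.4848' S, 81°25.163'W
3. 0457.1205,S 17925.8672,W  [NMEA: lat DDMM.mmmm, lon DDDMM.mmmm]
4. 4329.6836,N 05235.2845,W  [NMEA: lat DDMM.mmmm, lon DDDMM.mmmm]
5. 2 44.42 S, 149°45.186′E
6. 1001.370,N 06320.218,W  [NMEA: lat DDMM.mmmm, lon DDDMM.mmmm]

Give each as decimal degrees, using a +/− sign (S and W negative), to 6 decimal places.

Point 1:
  φ: 1 + 20.667/60 = 1.3444500
  S → negative
  λ: 19.878′ = 0.331300°; total 27.3313000
  E ⇒ keep positive
Point 2:
  φ: 27 + 3.4848/60 = 27.0580800
  S → negative
  λ: 81 + 25.163/60 = 81.4193833
  hemisphere W, so the sign is −
Point 3:
  Lat: split at 2 digits → 04° and 57.1205′; 4 + 57.1205/60 = 4.9520083
  S → negative
  λ: degrees = first 3 digits = 179, minutes = 25.8672; 179 + 25.8672/60 = 179.4311200
  W → negative
Point 4:
  φ: split at 2 digits → 43° and 29.6836′; 43 + 29.6836/60 = 43.4947267
  N ⇒ keep positive
  λ: degrees = first 3 digits = 52, minutes = 35.2845; 52 + 35.2845/60 = 52.5880750
  hemisphere W, so the sign is −
Point 5:
  φ: 2 + 44.42/60 = 2.7403333
  S ⇒ negate
  Longitude: 45.186′ = 0.753100°; total 149.7531000
  E → positive
Point 6:
  φ: degrees = first 2 digits = 10, minutes = 1.37; 10 + 1.37/60 = 10.0228333
  N ⇒ keep positive
  Lon: degrees = first 3 digits = 63, minutes = 20.218; 63 + 20.218/60 = 63.3369667
  hemisphere W, so the sign is −

1. -1.344450, 27.331300
2. -27.058080, -81.419383
3. -4.952008, -179.431120
4. 43.494727, -52.588075
5. -2.740333, 149.753100
6. 10.022833, -63.336967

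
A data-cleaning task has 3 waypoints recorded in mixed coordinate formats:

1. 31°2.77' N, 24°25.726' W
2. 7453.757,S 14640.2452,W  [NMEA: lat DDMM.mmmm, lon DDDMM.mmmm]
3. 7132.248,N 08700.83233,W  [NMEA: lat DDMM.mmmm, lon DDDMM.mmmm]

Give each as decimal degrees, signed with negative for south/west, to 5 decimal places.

Point 1:
  φ: 31 + 2.77/60 = 31.046167
  N ⇒ keep positive
  Lon: 25.726′ = 0.428767°; total 24.428767
  W ⇒ negate
Point 2:
  φ: split at 2 digits → 74° and 53.757′; 74 + 53.757/60 = 74.895950
  hemisphere S, so the sign is −
  Lon: degrees = first 3 digits = 146, minutes = 40.2452; 146 + 40.2452/60 = 146.670753
  hemisphere W, so the sign is −
Point 3:
  Latitude: degrees = first 2 digits = 71, minutes = 32.248; 71 + 32.248/60 = 71.537467
  N ⇒ keep positive
  λ: split at 3 digits → 087° and 0.83233′; 87 + 0.83233/60 = 87.013872
  hemisphere W, so the sign is −

1. 31.04617, -24.42877
2. -74.89595, -146.67075
3. 71.53747, -87.01387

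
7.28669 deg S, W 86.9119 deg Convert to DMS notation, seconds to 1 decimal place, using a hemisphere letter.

Latitude: whole degrees 7; 17.20140′ → 17′ and 12.084″
λ: 0.911900 × 60 = 54.71400′ → 54′, remainder × 60 = 42.840″

7°17′12.1″ S, 86°54′42.8″ W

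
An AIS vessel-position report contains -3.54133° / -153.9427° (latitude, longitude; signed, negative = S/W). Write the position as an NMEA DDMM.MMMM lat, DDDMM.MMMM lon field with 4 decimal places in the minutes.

0332.4798,S / 15356.5620,W

Latitude is negative → S; |value| = 3.541330
φ: 3° + 0.541330 × 60 = 3° 32.479800′
Longitude is negative → W; |value| = 153.942700
Longitude: minutes = (153.942700 − 153) × 60 = 56.562000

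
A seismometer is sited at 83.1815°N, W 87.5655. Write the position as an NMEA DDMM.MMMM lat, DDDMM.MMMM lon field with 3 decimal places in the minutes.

Latitude: fractional part 0.181500 → 10.89000 minutes
Longitude: 87° + 0.565500 × 60 = 87° 33.93000′

8310.890,N / 08733.930,W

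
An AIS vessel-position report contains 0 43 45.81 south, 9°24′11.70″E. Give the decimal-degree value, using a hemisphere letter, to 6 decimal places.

Latitude: 0 + 43/60 + 45.81/3600 = 0.7293917
Longitude: 9 + 24/60 + 11.7/3600 = 9.4032500

0.729392° S, 9.403250° E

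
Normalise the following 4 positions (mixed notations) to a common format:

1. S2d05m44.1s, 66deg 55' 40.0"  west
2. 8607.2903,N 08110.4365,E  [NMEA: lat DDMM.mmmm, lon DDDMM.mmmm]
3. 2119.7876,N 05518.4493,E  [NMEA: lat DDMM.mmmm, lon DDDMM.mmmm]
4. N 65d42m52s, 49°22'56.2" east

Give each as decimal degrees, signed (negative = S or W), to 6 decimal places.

1. -2.095583, -66.927778
2. 86.121505, 81.173942
3. 21.329793, 55.307488
4. 65.714444, 49.382278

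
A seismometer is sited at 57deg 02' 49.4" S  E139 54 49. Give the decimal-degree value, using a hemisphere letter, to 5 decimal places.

57.04706° S, 139.91361° E

φ: 57° + 2/60 + 49.4/3600 = 57 + 0.033333 + 0.013722 = 57.047056
Lon: 139° + 54/60 + 49/3600 = 139 + 0.900000 + 0.013611 = 139.913611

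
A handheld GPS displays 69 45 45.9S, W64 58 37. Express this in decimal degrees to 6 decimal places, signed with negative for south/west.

-69.762750, -64.976944

φ: 69° + 45/60 + 45.9/3600 = 69 + 0.750000 + 0.012750 = 69.7627500
S → negative
Lon: 58′ + 37″ = 58.61667′; 64 + 58.61667/60 = 64.9769444
hemisphere W, so the sign is −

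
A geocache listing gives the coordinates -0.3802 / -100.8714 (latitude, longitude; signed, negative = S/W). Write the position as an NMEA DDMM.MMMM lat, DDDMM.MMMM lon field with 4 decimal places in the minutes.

0022.8120,S / 10052.2840,W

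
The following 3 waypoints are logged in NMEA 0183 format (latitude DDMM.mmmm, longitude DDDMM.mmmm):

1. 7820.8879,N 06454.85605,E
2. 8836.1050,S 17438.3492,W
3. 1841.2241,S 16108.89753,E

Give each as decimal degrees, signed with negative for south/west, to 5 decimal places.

1. 78.34813, 64.91427
2. -88.60175, -174.63915
3. -18.68707, 161.14829

Point 1:
  Latitude: degrees = first 2 digits = 78, minutes = 20.8879; 78 + 20.8879/60 = 78.348132
  N ⇒ keep positive
  Longitude: degrees = first 3 digits = 64, minutes = 54.85605; 64 + 54.85605/60 = 64.914268
  E ⇒ keep positive
Point 2:
  Lat: degrees = first 2 digits = 88, minutes = 36.105; 88 + 36.105/60 = 88.601750
  S → negative
  Lon: degrees = first 3 digits = 174, minutes = 38.3492; 174 + 38.3492/60 = 174.639153
  hemisphere W, so the sign is −
Point 3:
  Latitude: split at 2 digits → 18° and 41.2241′; 18 + 41.2241/60 = 18.687068
  S ⇒ negate
  λ: split at 3 digits → 161° and 8.89753′; 161 + 8.89753/60 = 161.148292
  E → positive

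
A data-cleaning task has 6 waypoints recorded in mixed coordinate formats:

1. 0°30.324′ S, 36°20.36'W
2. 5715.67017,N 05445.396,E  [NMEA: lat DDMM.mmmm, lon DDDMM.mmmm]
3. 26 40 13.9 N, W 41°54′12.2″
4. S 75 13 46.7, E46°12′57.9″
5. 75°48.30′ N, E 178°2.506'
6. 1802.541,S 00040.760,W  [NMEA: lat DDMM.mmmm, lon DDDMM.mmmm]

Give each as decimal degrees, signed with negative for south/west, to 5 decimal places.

Point 1:
  Latitude: 30.324′ = 0.505400°; total 0.505400
  S → negative
  Longitude: 20.36′ = 0.339333°; total 36.339333
  W → negative
Point 2:
  φ: split at 2 digits → 57° and 15.67017′; 57 + 15.67017/60 = 57.261170
  N → positive
  λ: split at 3 digits → 054° and 45.396′; 54 + 45.396/60 = 54.756600
  E ⇒ keep positive
Point 3:
  φ: 26 + 40/60 + 13.9/3600 = 26.670528
  N ⇒ keep positive
  Longitude: 54′ + 12.2″ = 54.20333′; 41 + 54.20333/60 = 41.903389
  hemisphere W, so the sign is −
Point 4:
  Latitude: 13′ + 46.7″ = 13.77833′; 75 + 13.77833/60 = 75.229639
  S → negative
  Lon: 46° + 12/60 + 57.9/3600 = 46 + 0.200000 + 0.016083 = 46.216083
  E ⇒ keep positive
Point 5:
  φ: 75 + 48.3/60 = 75.805000
  N → positive
  Lon: 178 + 2.506/60 = 178.041767
  E → positive
Point 6:
  Lat: split at 2 digits → 18° and 2.541′; 18 + 2.541/60 = 18.042350
  hemisphere S, so the sign is −
  Lon: degrees = first 3 digits = 0, minutes = 40.76; 0 + 40.76/60 = 0.679333
  W ⇒ negate

1. -0.50540, -36.33933
2. 57.26117, 54.75660
3. 26.67053, -41.90339
4. -75.22964, 46.21608
5. 75.80500, 178.04177
6. -18.04235, -0.67933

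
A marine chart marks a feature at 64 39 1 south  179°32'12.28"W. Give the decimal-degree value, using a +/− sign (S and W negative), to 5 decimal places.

Latitude: 64 + 39/60 + 1/3600 = 64.650278
S → negative
λ: 179° + 32/60 + 12.28/3600 = 179 + 0.533333 + 0.003411 = 179.536744
hemisphere W, so the sign is −

-64.65028, -179.53674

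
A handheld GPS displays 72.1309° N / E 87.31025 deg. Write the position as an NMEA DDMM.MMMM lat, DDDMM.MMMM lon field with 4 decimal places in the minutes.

7207.8540,N / 08718.6150,E

Latitude: 72° + 0.130900 × 60 = 72° 7.854000′
Longitude: minutes = (87.310250 − 87) × 60 = 18.615000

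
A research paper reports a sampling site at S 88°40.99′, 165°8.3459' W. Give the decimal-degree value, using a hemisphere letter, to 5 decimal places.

Latitude: 88 + 40.99/60 = 88.683167
Longitude: 165 + 8.3459/60 = 165.139098

88.68317° S, 165.13910° W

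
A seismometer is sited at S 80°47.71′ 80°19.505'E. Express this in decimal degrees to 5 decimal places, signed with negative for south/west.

-80.79517, 80.32508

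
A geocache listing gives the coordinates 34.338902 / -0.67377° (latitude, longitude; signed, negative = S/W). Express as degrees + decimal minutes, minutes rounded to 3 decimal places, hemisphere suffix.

φ: minutes = (34.338902 − 34) × 60 = 20.33412
Longitude is negative → W; |value| = 0.673770
Longitude: fractional part 0.673770 → 40.42620 minutes

34° 20.334′ N, 0° 40.426′ W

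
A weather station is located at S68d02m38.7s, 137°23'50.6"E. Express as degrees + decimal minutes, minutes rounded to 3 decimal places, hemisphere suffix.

68° 2.645′ S, 137° 23.843′ E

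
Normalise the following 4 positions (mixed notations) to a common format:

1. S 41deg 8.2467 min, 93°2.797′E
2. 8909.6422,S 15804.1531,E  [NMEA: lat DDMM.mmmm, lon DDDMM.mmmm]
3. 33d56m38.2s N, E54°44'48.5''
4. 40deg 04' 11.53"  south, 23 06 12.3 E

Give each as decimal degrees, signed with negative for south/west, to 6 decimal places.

1. -41.137445, 93.046617
2. -89.160703, 158.069218
3. 33.943944, 54.746806
4. -40.069869, 23.103417

Point 1:
  φ: 41 + 8.2467/60 = 41.1374450
  hemisphere S, so the sign is −
  λ: 2.797′ = 0.046617°; total 93.0466167
  E → positive
Point 2:
  Lat: degrees = first 2 digits = 89, minutes = 9.6422; 89 + 9.6422/60 = 89.1607033
  S → negative
  λ: split at 3 digits → 158° and 4.1531′; 158 + 4.1531/60 = 158.0692183
  E → positive
Point 3:
  Lat: 56′ + 38.2″ = 56.63667′; 33 + 56.63667/60 = 33.9439444
  N ⇒ keep positive
  Longitude: 54 + 44/60 + 48.5/3600 = 54.7468056
  E ⇒ keep positive
Point 4:
  Lat: 4′ + 11.53″ = 4.19217′; 40 + 4.19217/60 = 40.0698694
  S → negative
  Longitude: 23 + 6/60 + 12.3/3600 = 23.1034167
  E → positive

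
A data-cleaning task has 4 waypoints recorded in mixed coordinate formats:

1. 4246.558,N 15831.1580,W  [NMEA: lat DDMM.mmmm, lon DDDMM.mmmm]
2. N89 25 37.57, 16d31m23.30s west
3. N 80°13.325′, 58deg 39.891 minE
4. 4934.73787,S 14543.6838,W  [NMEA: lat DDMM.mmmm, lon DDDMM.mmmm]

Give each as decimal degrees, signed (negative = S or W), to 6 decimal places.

1. 42.775967, -158.519300
2. 89.427103, -16.523139
3. 80.222083, 58.664850
4. -49.578965, -145.728063

Point 1:
  φ: split at 2 digits → 42° and 46.558′; 42 + 46.558/60 = 42.7759667
  N → positive
  Lon: degrees = first 3 digits = 158, minutes = 31.158; 158 + 31.158/60 = 158.5193000
  W → negative
Point 2:
  φ: 25′ + 37.57″ = 25.62617′; 89 + 25.62617/60 = 89.4271028
  N ⇒ keep positive
  Lon: 16° + 31/60 + 23.3/3600 = 16 + 0.516667 + 0.006472 = 16.5231389
  W ⇒ negate
Point 3:
  Lat: 13.325′ = 0.222083°; total 80.2220833
  N → positive
  Lon: 58 + 39.891/60 = 58.6648500
  E → positive
Point 4:
  Lat: degrees = first 2 digits = 49, minutes = 34.73787; 49 + 34.73787/60 = 49.5789645
  S → negative
  λ: degrees = first 3 digits = 145, minutes = 43.6838; 145 + 43.6838/60 = 145.7280633
  hemisphere W, so the sign is −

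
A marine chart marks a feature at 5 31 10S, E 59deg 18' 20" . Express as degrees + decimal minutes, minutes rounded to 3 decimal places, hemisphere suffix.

5° 31.167′ S, 59° 18.333′ E

φ: seconds/60 = 0.16667; minutes = 31 + 0.16667 = 31.16667
λ: 18 + 20/60 = 18.33333′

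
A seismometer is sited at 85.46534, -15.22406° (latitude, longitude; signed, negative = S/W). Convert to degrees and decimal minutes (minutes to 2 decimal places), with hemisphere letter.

Latitude: fractional part 0.465340 → 27.9204 minutes
Longitude is negative → W; |value| = 15.224060
Longitude: minutes = (15.224060 − 15) × 60 = 13.4436

85° 27.92′ N, 15° 13.44′ W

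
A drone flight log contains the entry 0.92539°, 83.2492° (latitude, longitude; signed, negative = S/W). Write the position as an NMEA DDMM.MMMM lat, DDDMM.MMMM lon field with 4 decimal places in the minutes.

Lat: minutes = (0.925390 − 0) × 60 = 55.523400
Longitude: minutes = (83.249200 − 83) × 60 = 14.952000

0055.5234,N / 08314.9520,E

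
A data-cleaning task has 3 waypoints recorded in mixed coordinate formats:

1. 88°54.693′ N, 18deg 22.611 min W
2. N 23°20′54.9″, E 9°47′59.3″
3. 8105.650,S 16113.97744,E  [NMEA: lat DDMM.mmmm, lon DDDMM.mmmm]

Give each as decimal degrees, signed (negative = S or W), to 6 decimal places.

1. 88.911550, -18.376850
2. 23.348583, 9.799806
3. -81.094167, 161.232957

Point 1:
  Latitude: 88 + 54.693/60 = 88.9115500
  N ⇒ keep positive
  Lon: 22.611′ = 0.376850°; total 18.3768500
  W → negative
Point 2:
  φ: 23 + 20/60 + 54.9/3600 = 23.3485833
  N ⇒ keep positive
  Longitude: 9 + 47/60 + 59.3/3600 = 9.7998056
  E ⇒ keep positive
Point 3:
  φ: split at 2 digits → 81° and 5.65′; 81 + 5.65/60 = 81.0941667
  S ⇒ negate
  Longitude: degrees = first 3 digits = 161, minutes = 13.97744; 161 + 13.97744/60 = 161.2329573
  E → positive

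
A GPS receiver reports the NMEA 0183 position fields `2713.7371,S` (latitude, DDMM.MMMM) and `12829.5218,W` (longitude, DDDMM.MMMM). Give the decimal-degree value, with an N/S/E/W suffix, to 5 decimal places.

27.22895° S, 128.49203° W

Lat: split at 2 digits → 27° and 13.7371′; 27 + 13.7371/60 = 27.228952
Longitude: degrees = first 3 digits = 128, minutes = 29.5218; 128 + 29.5218/60 = 128.492030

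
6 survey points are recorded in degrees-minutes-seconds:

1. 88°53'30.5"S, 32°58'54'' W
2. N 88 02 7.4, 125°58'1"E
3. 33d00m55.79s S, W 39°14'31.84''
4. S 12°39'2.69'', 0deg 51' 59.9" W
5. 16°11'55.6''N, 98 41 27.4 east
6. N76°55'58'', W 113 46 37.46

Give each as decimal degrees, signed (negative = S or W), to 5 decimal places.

Point 1:
  φ: 88° + 53/60 + 30.5/3600 = 88 + 0.883333 + 0.008472 = 88.891806
  S ⇒ negate
  λ: 58′ + 54″ = 58.90000′; 32 + 58.90000/60 = 32.981667
  hemisphere W, so the sign is −
Point 2:
  φ: 88 + 2/60 + 7.4/3600 = 88.035389
  N ⇒ keep positive
  Lon: 58′ + 1″ = 58.01667′; 125 + 58.01667/60 = 125.966944
  E ⇒ keep positive
Point 3:
  φ: 0′ + 55.79″ = 0.92983′; 33 + 0.92983/60 = 33.015497
  hemisphere S, so the sign is −
  Longitude: 14′ + 31.84″ = 14.53067′; 39 + 14.53067/60 = 39.242178
  hemisphere W, so the sign is −
Point 4:
  Lat: 12 + 39/60 + 2.69/3600 = 12.650747
  S ⇒ negate
  Longitude: 0° + 51/60 + 59.9/3600 = 0 + 0.850000 + 0.016639 = 0.866639
  hemisphere W, so the sign is −
Point 5:
  Lat: 11′ + 55.6″ = 11.92667′; 16 + 11.92667/60 = 16.198778
  N → positive
  λ: 98 + 41/60 + 27.4/3600 = 98.690944
  E → positive
Point 6:
  Lat: 76° + 55/60 + 58/3600 = 76 + 0.916667 + 0.016111 = 76.932778
  N ⇒ keep positive
  Lon: 46′ + 37.46″ = 46.62433′; 113 + 46.62433/60 = 113.777072
  W ⇒ negate

1. -88.89181, -32.98167
2. 88.03539, 125.96694
3. -33.01550, -39.24218
4. -12.65075, -0.86664
5. 16.19878, 98.69094
6. 76.93278, -113.77707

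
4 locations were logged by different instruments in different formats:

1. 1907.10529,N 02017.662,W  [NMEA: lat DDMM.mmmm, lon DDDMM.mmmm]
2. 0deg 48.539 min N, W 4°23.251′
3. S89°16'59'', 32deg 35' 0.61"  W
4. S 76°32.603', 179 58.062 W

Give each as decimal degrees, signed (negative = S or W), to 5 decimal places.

1. 19.11842, -20.29437
2. 0.80898, -4.38752
3. -89.28306, -32.58350
4. -76.54338, -179.96770

Point 1:
  Latitude: split at 2 digits → 19° and 7.10529′; 19 + 7.10529/60 = 19.118422
  N → positive
  Lon: degrees = first 3 digits = 20, minutes = 17.662; 20 + 17.662/60 = 20.294367
  W → negative
Point 2:
  Lat: 48.539′ = 0.808983°; total 0.808983
  N ⇒ keep positive
  λ: 4 + 23.251/60 = 4.387517
  W → negative
Point 3:
  Lat: 16′ + 59″ = 16.98333′; 89 + 16.98333/60 = 89.283056
  S ⇒ negate
  Lon: 35′ + 0.61″ = 35.01017′; 32 + 35.01017/60 = 32.583503
  hemisphere W, so the sign is −
Point 4:
  Lat: 76 + 32.603/60 = 76.543383
  S ⇒ negate
  Lon: 58.062′ = 0.967700°; total 179.967700
  W → negative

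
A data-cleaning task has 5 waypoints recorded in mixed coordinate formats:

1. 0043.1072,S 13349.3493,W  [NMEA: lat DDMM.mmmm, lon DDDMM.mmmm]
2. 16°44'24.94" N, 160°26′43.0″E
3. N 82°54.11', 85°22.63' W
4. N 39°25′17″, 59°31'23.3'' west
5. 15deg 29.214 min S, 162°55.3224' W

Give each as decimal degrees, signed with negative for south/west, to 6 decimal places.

1. -0.718453, -133.822488
2. 16.740261, 160.445278
3. 82.901833, -85.377167
4. 39.421389, -59.523139
5. -15.486900, -162.922040

Point 1:
  Lat: degrees = first 2 digits = 0, minutes = 43.1072; 0 + 43.1072/60 = 0.7184533
  S → negative
  λ: degrees = first 3 digits = 133, minutes = 49.3493; 133 + 49.3493/60 = 133.8224883
  W → negative
Point 2:
  Lat: 16° + 44/60 + 24.94/3600 = 16 + 0.733333 + 0.006928 = 16.7402611
  N → positive
  λ: 160° + 26/60 + 43/3600 = 160 + 0.433333 + 0.011944 = 160.4452778
  E → positive
Point 3:
  Lat: 54.11′ = 0.901833°; total 82.9018333
  N → positive
  Longitude: 22.63′ = 0.377167°; total 85.3771667
  W → negative
Point 4:
  Latitude: 39° + 25/60 + 17/3600 = 39 + 0.416667 + 0.004722 = 39.4213889
  N → positive
  Lon: 59 + 31/60 + 23.3/3600 = 59.5231389
  W ⇒ negate
Point 5:
  Latitude: 29.214′ = 0.486900°; total 15.4869000
  hemisphere S, so the sign is −
  Lon: 162 + 55.3224/60 = 162.9220400
  W ⇒ negate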